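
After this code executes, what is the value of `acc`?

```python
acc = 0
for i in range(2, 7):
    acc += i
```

20

i=2: acc = 0+2 = 2
i=3: acc = 2+3 = 5
i=4: acc = 5+4 = 9
i=5: acc = 9+5 = 14
i=6: acc = 14+6 = 20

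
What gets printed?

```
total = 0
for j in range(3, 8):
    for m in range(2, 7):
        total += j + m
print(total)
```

j=3,m=2: total = 0+5 = 5
j=3,m=3: total = 5+6 = 11
j=3,m=4: total = 11+7 = 18
j=3,m=5: total = 18+8 = 26
j=3,m=6: total = 26+9 = 35
j=4,m=2: total = 35+6 = 41
j=4,m=3: total = 41+7 = 48
j=4,m=4: total = 48+8 = 56
j=4,m=5: total = 56+9 = 65
j=4,m=6: total = 65+10 = 75
j=5,m=2: total = 75+7 = 82
j=5,m=3: total = 82+8 = 90
j=5,m=4: total = 90+9 = 99
j=5,m=5: total = 99+10 = 109
j=5,m=6: total = 109+11 = 120
j=6,m=2: total = 120+8 = 128
j=6,m=3: total = 128+9 = 137
j=6,m=4: total = 137+10 = 147
j=6,m=5: total = 147+11 = 158
j=6,m=6: total = 158+12 = 170
j=7,m=2: total = 170+9 = 179
j=7,m=3: total = 179+10 = 189
j=7,m=4: total = 189+11 = 200
j=7,m=5: total = 200+12 = 212
j=7,m=6: total = 212+13 = 225

225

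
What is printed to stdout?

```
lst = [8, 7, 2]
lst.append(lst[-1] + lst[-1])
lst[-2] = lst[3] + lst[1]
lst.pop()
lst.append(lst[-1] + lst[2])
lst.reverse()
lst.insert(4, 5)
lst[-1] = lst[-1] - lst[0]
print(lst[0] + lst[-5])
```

append lst[-1]+lst[-1] = 2+2 = 4 → [8, 7, 2, 4]
lst[-2] = lst[3]+lst[1] = 4+7 = 11 → [8, 7, 11, 4]
pop() removes 4 → [8, 7, 11]
append lst[-1]+lst[2] = 11+11 = 22 → [8, 7, 11, 22]
reverse → [22, 11, 7, 8]
insert 5 at 4 → [22, 11, 7, 8, 5]
lst[-1] = lst[-1]-lst[0] = 5-22 = -17 → [22, 11, 7, 8, -17]
lst[0]+lst[-5] = 22+22 = 44

44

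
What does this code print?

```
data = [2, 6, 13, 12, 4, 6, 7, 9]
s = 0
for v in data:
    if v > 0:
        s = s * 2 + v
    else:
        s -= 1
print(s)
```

v=2: >0, s = 0*2+2 = 2
v=6: >0, s = 2*2+6 = 10
v=13: >0, s = 10*2+13 = 33
v=12: >0, s = 33*2+12 = 78
v=4: >0, s = 78*2+4 = 160
v=6: >0, s = 160*2+6 = 326
v=7: >0, s = 326*2+7 = 659
v=9: >0, s = 659*2+9 = 1327

1327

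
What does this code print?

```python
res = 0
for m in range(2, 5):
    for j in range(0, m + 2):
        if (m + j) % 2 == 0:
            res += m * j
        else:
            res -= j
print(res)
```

21

m=2,j=0: even sum, res = 0+0 = 0
m=2,j=1: odd sum, res = 0-1 = -1
m=2,j=2: even sum, res = (-1)+4 = 3
m=2,j=3: odd sum, res = 3-3 = 0
m=3,j=0: odd sum, res = 0-0 = 0
m=3,j=1: even sum, res = 0+3 = 3
m=3,j=2: odd sum, res = 3-2 = 1
m=3,j=3: even sum, res = 1+9 = 10
m=3,j=4: odd sum, res = 10-4 = 6
m=4,j=0: even sum, res = 6+0 = 6
m=4,j=1: odd sum, res = 6-1 = 5
m=4,j=2: even sum, res = 5+8 = 13
m=4,j=3: odd sum, res = 13-3 = 10
m=4,j=4: even sum, res = 10+16 = 26
m=4,j=5: odd sum, res = 26-5 = 21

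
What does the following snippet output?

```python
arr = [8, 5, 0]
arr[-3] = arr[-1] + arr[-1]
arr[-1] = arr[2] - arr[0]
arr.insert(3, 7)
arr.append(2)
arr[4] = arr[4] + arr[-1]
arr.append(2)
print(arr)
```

[0, 5, 0, 7, 4, 2]

arr[-3] = arr[-1]+arr[-1] = 0+0 = 0 → [0, 5, 0]
arr[-1] = arr[2]-arr[0] = 0-0 = 0 → [0, 5, 0]
insert 7 at 3 → [0, 5, 0, 7]
append 2 → [0, 5, 0, 7, 2]
arr[4] = arr[4]+arr[-1] = 2+2 = 4 → [0, 5, 0, 7, 4]
append 2 → [0, 5, 0, 7, 4, 2]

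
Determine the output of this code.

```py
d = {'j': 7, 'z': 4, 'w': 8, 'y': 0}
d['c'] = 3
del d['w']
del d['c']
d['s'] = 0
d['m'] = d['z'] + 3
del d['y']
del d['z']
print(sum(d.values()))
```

14

d['c'] = 3 → {'j': 7, 'z': 4, 'w': 8, 'y': 0, 'c': 3}
del 'w' → {'j': 7, 'z': 4, 'y': 0, 'c': 3}
del 'c' → {'j': 7, 'z': 4, 'y': 0}
d['s'] = 0 → {'j': 7, 'z': 4, 'y': 0, 's': 0}
d['m'] = d['z']+3 = 7 → {'j': 7, 'z': 4, 'y': 0, 's': 0, 'm': 7}
del 'y' → {'j': 7, 'z': 4, 's': 0, 'm': 7}
del 'z' → {'j': 7, 's': 0, 'm': 7}
sum of values = 14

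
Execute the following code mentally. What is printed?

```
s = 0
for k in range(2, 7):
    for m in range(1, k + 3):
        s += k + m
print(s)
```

240

k=2,m=1: s = 0+3 = 3
k=2,m=2: s = 3+4 = 7
k=2,m=3: s = 7+5 = 12
k=2,m=4: s = 12+6 = 18
k=3,m=1: s = 18+4 = 22
k=3,m=2: s = 22+5 = 27
k=3,m=3: s = 27+6 = 33
k=3,m=4: s = 33+7 = 40
k=3,m=5: s = 40+8 = 48
k=4,m=1: s = 48+5 = 53
k=4,m=2: s = 53+6 = 59
k=4,m=3: s = 59+7 = 66
k=4,m=4: s = 66+8 = 74
k=4,m=5: s = 74+9 = 83
k=4,m=6: s = 83+10 = 93
k=5,m=1: s = 93+6 = 99
k=5,m=2: s = 99+7 = 106
k=5,m=3: s = 106+8 = 114
k=5,m=4: s = 114+9 = 123
k=5,m=5: s = 123+10 = 133
k=5,m=6: s = 133+11 = 144
k=5,m=7: s = 144+12 = 156
k=6,m=1: s = 156+7 = 163
k=6,m=2: s = 163+8 = 171
k=6,m=3: s = 171+9 = 180
k=6,m=4: s = 180+10 = 190
k=6,m=5: s = 190+11 = 201
k=6,m=6: s = 201+12 = 213
k=6,m=7: s = 213+13 = 226
k=6,m=8: s = 226+14 = 240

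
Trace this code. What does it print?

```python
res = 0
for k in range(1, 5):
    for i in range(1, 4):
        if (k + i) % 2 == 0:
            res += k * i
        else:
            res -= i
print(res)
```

16

k=1,i=1: even sum, res = 0+1 = 1
k=1,i=2: odd sum, res = 1-2 = -1
k=1,i=3: even sum, res = (-1)+3 = 2
k=2,i=1: odd sum, res = 2-1 = 1
k=2,i=2: even sum, res = 1+4 = 5
k=2,i=3: odd sum, res = 5-3 = 2
k=3,i=1: even sum, res = 2+3 = 5
k=3,i=2: odd sum, res = 5-2 = 3
k=3,i=3: even sum, res = 3+9 = 12
k=4,i=1: odd sum, res = 12-1 = 11
k=4,i=2: even sum, res = 11+8 = 19
k=4,i=3: odd sum, res = 19-3 = 16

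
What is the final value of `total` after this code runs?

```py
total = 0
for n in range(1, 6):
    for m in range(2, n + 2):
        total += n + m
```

105

n=1,m=2: total = 0+3 = 3
n=2,m=2: total = 3+4 = 7
n=2,m=3: total = 7+5 = 12
n=3,m=2: total = 12+5 = 17
n=3,m=3: total = 17+6 = 23
n=3,m=4: total = 23+7 = 30
n=4,m=2: total = 30+6 = 36
n=4,m=3: total = 36+7 = 43
n=4,m=4: total = 43+8 = 51
n=4,m=5: total = 51+9 = 60
n=5,m=2: total = 60+7 = 67
n=5,m=3: total = 67+8 = 75
n=5,m=4: total = 75+9 = 84
n=5,m=5: total = 84+10 = 94
n=5,m=6: total = 94+11 = 105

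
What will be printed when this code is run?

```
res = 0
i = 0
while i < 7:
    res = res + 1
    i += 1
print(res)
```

7

i=0: res = 0+1 = 1
i=1: res = 1+1 = 2
i=2: res = 2+1 = 3
i=3: res = 3+1 = 4
i=4: res = 4+1 = 5
i=5: res = 5+1 = 6
i=6: res = 6+1 = 7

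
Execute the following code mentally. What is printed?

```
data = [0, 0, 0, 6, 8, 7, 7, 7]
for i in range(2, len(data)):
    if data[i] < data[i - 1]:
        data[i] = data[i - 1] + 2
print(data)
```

[0, 0, 0, 6, 8, 10, 12, 14]

i=2: 0>=0, unchanged → [0, 0, 0, 6, 8, 7, 7, 7]
i=3: 6>=0, unchanged → [0, 0, 0, 6, 8, 7, 7, 7]
i=4: 8>=6, unchanged → [0, 0, 0, 6, 8, 7, 7, 7]
i=5: 7<8, data[5] = 8+2 = 10 → [0, 0, 0, 6, 8, 10, 7, 7]
i=6: 7<10, data[6] = 10+2 = 12 → [0, 0, 0, 6, 8, 10, 12, 7]
i=7: 7<12, data[7] = 12+2 = 14 → [0, 0, 0, 6, 8, 10, 12, 14]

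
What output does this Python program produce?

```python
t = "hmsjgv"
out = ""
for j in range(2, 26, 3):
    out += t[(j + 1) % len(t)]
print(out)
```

j=2: add t[3]='j' → 'j'
j=5: add t[0]='h' → 'jh'
j=8: add t[3]='j' → 'jhj'
j=11: add t[0]='h' → 'jhjh'
j=14: add t[3]='j' → 'jhjhj'
j=17: add t[0]='h' → 'jhjhjh'
j=20: add t[3]='j' → 'jhjhjhj'
j=23: add t[0]='h' → 'jhjhjhjh'

jhjhjhjh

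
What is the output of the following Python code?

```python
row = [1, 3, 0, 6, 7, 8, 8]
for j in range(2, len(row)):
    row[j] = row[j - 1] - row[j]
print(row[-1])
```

j=2: row[2] = 3-0 = 3 → [1, 3, 3, 6, 7, 8, 8]
j=3: row[3] = 3-6 = -3 → [1, 3, 3, -3, 7, 8, 8]
j=4: row[4] = (-3)-7 = -10 → [1, 3, 3, -3, -10, 8, 8]
j=5: row[5] = (-10)-8 = -18 → [1, 3, 3, -3, -10, -18, 8]
j=6: row[6] = (-18)-8 = -26 → [1, 3, 3, -3, -10, -18, -26]

-26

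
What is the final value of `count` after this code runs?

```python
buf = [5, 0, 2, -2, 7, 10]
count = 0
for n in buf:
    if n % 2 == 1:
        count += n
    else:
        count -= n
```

n=5: odd, count = 0+5 = 5
n=0: not odd, count = 5-0 = 5
n=2: not odd, count = 5-2 = 3
n=-2: not odd, count = 3-(-2) = 5
n=7: odd, count = 5+7 = 12
n=10: not odd, count = 12-10 = 2

2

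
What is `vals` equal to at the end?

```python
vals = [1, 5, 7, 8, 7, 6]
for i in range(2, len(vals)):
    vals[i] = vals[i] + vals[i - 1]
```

i=2: vals[2] = 7+5 = 12 → [1, 5, 12, 8, 7, 6]
i=3: vals[3] = 8+12 = 20 → [1, 5, 12, 20, 7, 6]
i=4: vals[4] = 7+20 = 27 → [1, 5, 12, 20, 27, 6]
i=5: vals[5] = 6+27 = 33 → [1, 5, 12, 20, 27, 33]

[1, 5, 12, 20, 27, 33]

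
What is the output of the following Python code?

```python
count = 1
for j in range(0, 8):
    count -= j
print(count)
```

j=0: count = 1-0 = 1
j=1: count = 1-1 = 0
j=2: count = 0-2 = -2
j=3: count = (-2)-3 = -5
j=4: count = (-5)-4 = -9
j=5: count = (-9)-5 = -14
j=6: count = (-14)-6 = -20
j=7: count = (-20)-7 = -27

-27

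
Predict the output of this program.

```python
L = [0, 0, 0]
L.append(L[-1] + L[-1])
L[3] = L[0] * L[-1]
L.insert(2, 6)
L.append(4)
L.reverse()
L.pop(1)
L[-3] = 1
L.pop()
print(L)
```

[4, 0, 1, 0]

append L[-1]+L[-1] = 0+0 = 0 → [0, 0, 0, 0]
L[3] = L[0]*L[-1] = 0*0 = 0 → [0, 0, 0, 0]
insert 6 at 2 → [0, 0, 6, 0, 0]
append 4 → [0, 0, 6, 0, 0, 4]
reverse → [4, 0, 0, 6, 0, 0]
pop(1) removes 0 → [4, 0, 6, 0, 0]
L[-3] = 1 → [4, 0, 1, 0, 0]
pop() removes 0 → [4, 0, 1, 0]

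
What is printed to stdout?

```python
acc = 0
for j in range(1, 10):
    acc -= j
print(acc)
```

j=1: acc = 0-1 = -1
j=2: acc = (-1)-2 = -3
j=3: acc = (-3)-3 = -6
j=4: acc = (-6)-4 = -10
j=5: acc = (-10)-5 = -15
j=6: acc = (-15)-6 = -21
j=7: acc = (-21)-7 = -28
j=8: acc = (-28)-8 = -36
j=9: acc = (-36)-9 = -45

-45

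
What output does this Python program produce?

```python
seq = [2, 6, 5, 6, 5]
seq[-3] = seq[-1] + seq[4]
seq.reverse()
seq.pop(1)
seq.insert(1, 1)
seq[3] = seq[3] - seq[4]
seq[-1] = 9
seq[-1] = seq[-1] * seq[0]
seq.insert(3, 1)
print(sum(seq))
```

66

seq[-3] = seq[-1]+seq[4] = 5+5 = 10 → [2, 6, 10, 6, 5]
reverse → [5, 6, 10, 6, 2]
pop(1) removes 6 → [5, 10, 6, 2]
insert 1 at 1 → [5, 1, 10, 6, 2]
seq[3] = seq[3]-seq[4] = 6-2 = 4 → [5, 1, 10, 4, 2]
seq[-1] = 9 → [5, 1, 10, 4, 9]
seq[-1] = seq[-1]*seq[0] = 9*5 = 45 → [5, 1, 10, 4, 45]
insert 1 at 3 → [5, 1, 10, 1, 4, 45]
sum = 66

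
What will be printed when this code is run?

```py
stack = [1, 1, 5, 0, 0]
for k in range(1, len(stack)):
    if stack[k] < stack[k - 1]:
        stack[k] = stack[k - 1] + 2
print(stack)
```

[1, 1, 5, 7, 9]

k=1: 1>=1, unchanged → [1, 1, 5, 0, 0]
k=2: 5>=1, unchanged → [1, 1, 5, 0, 0]
k=3: 0<5, stack[3] = 5+2 = 7 → [1, 1, 5, 7, 0]
k=4: 0<7, stack[4] = 7+2 = 9 → [1, 1, 5, 7, 9]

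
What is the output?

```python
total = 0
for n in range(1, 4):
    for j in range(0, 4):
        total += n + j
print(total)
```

42

n=1,j=0: total = 0+1 = 1
n=1,j=1: total = 1+2 = 3
n=1,j=2: total = 3+3 = 6
n=1,j=3: total = 6+4 = 10
n=2,j=0: total = 10+2 = 12
n=2,j=1: total = 12+3 = 15
n=2,j=2: total = 15+4 = 19
n=2,j=3: total = 19+5 = 24
n=3,j=0: total = 24+3 = 27
n=3,j=1: total = 27+4 = 31
n=3,j=2: total = 31+5 = 36
n=3,j=3: total = 36+6 = 42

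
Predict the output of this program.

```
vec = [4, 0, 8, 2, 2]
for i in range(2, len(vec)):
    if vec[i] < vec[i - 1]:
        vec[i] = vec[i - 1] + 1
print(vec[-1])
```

10

i=2: 8>=0, unchanged → [4, 0, 8, 2, 2]
i=3: 2<8, vec[3] = 8+1 = 9 → [4, 0, 8, 9, 2]
i=4: 2<9, vec[4] = 9+1 = 10 → [4, 0, 8, 9, 10]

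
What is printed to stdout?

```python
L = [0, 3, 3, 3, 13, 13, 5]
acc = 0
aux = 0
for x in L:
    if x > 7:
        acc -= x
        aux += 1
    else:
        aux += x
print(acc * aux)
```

-416

x=0: not >7; aux=0
x=3: not >7; aux=3
x=3: not >7; aux=6
x=3: not >7; aux=9
x=13: >7, acc = 0-13 = -13; aux=10
x=13: >7, acc = (-13)-13 = -26; aux=11
x=5: not >7; aux=16
acc*aux = (-26)*16 = -416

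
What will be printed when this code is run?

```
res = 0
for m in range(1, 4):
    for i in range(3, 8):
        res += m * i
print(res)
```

150

m=1,i=3: res = 0+3 = 3
m=1,i=4: res = 3+4 = 7
m=1,i=5: res = 7+5 = 12
m=1,i=6: res = 12+6 = 18
m=1,i=7: res = 18+7 = 25
m=2,i=3: res = 25+6 = 31
m=2,i=4: res = 31+8 = 39
m=2,i=5: res = 39+10 = 49
m=2,i=6: res = 49+12 = 61
m=2,i=7: res = 61+14 = 75
m=3,i=3: res = 75+9 = 84
m=3,i=4: res = 84+12 = 96
m=3,i=5: res = 96+15 = 111
m=3,i=6: res = 111+18 = 129
m=3,i=7: res = 129+21 = 150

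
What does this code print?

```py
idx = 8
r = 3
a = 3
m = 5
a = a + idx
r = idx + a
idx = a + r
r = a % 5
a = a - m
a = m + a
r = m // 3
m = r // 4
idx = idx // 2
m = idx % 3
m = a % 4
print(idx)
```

15

a = 3+8 = 11
r = 8+11 = 19
idx = 11+19 = 30
r = 11%5 = 1
a = 11-5 = 6
a = 5+6 = 11
r = 5//3 = 1
m = 1//4 = 0
idx = 30//2 = 15
m = 15%3 = 0
m = 11%4 = 3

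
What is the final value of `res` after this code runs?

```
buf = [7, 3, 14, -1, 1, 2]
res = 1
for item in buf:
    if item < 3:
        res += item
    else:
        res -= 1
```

0

item=7: not <3, res = 1-1 = 0
item=3: not <3, res = 0-1 = -1
item=14: not <3, res = (-1)-1 = -2
item=-1: <3, res = (-2)+(-1) = -3
item=1: <3, res = (-3)+1 = -2
item=2: <3, res = (-2)+2 = 0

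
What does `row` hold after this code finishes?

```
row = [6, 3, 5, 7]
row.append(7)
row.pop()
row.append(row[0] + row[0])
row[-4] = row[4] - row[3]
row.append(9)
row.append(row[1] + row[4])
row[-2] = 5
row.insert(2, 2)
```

[6, 5, 2, 5, 7, 12, 5, 17]

append 7 → [6, 3, 5, 7, 7]
pop() removes 7 → [6, 3, 5, 7]
append row[0]+row[0] = 6+6 = 12 → [6, 3, 5, 7, 12]
row[-4] = row[4]-row[3] = 12-7 = 5 → [6, 5, 5, 7, 12]
append 9 → [6, 5, 5, 7, 12, 9]
append row[1]+row[4] = 5+12 = 17 → [6, 5, 5, 7, 12, 9, 17]
row[-2] = 5 → [6, 5, 5, 7, 12, 5, 17]
insert 2 at 2 → [6, 5, 2, 5, 7, 12, 5, 17]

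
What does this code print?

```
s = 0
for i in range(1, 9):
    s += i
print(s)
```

i=1: s = 0+1 = 1
i=2: s = 1+2 = 3
i=3: s = 3+3 = 6
i=4: s = 6+4 = 10
i=5: s = 10+5 = 15
i=6: s = 15+6 = 21
i=7: s = 21+7 = 28
i=8: s = 28+8 = 36

36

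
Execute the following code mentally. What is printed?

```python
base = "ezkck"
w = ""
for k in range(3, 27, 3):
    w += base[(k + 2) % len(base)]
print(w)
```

k=3: add base[0]='e' → 'e'
k=6: add base[3]='c' → 'ec'
k=9: add base[1]='z' → 'ecz'
k=12: add base[4]='k' → 'eczk'
k=15: add base[2]='k' → 'eczkk'
k=18: add base[0]='e' → 'eczkke'
k=21: add base[3]='c' → 'eczkkec'
k=24: add base[1]='z' → 'eczkkecz'

eczkkecz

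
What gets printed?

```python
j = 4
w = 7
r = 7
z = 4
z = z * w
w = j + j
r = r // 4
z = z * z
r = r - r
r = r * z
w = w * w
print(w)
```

z = 4*7 = 28
w = 4+4 = 8
r = 7//4 = 1
z = 28*28 = 784
r = 1-1 = 0
r = 0*784 = 0
w = 8*8 = 64

64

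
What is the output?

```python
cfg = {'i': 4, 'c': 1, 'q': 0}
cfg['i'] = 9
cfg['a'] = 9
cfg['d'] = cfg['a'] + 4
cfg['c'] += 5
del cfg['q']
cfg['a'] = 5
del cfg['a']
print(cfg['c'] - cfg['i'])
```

cfg['i'] = 9 → {'i': 9, 'c': 1, 'q': 0}
cfg['a'] = 9 → {'i': 9, 'c': 1, 'q': 0, 'a': 9}
cfg['d'] = cfg['a']+4 = 13 → {'i': 9, 'c': 1, 'q': 0, 'a': 9, 'd': 13}
cfg['c'] = 1+5 = 6 → {'i': 9, 'c': 6, 'q': 0, 'a': 9, 'd': 13}
del 'q' → {'i': 9, 'c': 6, 'a': 9, 'd': 13}
cfg['a'] = 5 → {'i': 9, 'c': 6, 'a': 5, 'd': 13}
del 'a' → {'i': 9, 'c': 6, 'd': 13}
cfg['c']-cfg['i'] = 6-9 = -3

-3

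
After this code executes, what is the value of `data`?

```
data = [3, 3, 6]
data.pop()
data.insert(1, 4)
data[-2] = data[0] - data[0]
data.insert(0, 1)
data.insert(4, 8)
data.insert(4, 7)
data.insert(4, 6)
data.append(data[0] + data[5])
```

pop() removes 6 → [3, 3]
insert 4 at 1 → [3, 4, 3]
data[-2] = data[0]-data[0] = 3-3 = 0 → [3, 0, 3]
insert 1 at 0 → [1, 3, 0, 3]
insert 8 at 4 → [1, 3, 0, 3, 8]
insert 7 at 4 → [1, 3, 0, 3, 7, 8]
insert 6 at 4 → [1, 3, 0, 3, 6, 7, 8]
append data[0]+data[5] = 1+7 = 8 → [1, 3, 0, 3, 6, 7, 8, 8]

[1, 3, 0, 3, 6, 7, 8, 8]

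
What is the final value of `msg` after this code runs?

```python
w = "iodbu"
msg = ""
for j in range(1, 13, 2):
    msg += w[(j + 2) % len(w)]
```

'biduob'

j=1: add w[3]='b' → 'b'
j=3: add w[0]='i' → 'bi'
j=5: add w[2]='d' → 'bid'
j=7: add w[4]='u' → 'bidu'
j=9: add w[1]='o' → 'biduo'
j=11: add w[3]='b' → 'biduob'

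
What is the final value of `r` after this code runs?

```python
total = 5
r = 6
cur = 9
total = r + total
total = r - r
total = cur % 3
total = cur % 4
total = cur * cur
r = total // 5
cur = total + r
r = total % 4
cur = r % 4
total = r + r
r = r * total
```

2

total = 6+5 = 11
total = 6-6 = 0
total = 9%3 = 0
total = 9%4 = 1
total = 9*9 = 81
r = 81//5 = 16
cur = 81+16 = 97
r = 81%4 = 1
cur = 1%4 = 1
total = 1+1 = 2
r = 1*2 = 2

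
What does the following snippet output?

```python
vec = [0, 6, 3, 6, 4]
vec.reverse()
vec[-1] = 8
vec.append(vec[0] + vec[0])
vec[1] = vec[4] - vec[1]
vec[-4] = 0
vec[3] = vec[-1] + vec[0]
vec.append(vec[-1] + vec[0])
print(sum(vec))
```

46

reverse → [4, 6, 3, 6, 0]
vec[-1] = 8 → [4, 6, 3, 6, 8]
append vec[0]+vec[0] = 4+4 = 8 → [4, 6, 3, 6, 8, 8]
vec[1] = vec[4]-vec[1] = 8-6 = 2 → [4, 2, 3, 6, 8, 8]
vec[-4] = 0 → [4, 2, 0, 6, 8, 8]
vec[3] = vec[-1]+vec[0] = 8+4 = 12 → [4, 2, 0, 12, 8, 8]
append vec[-1]+vec[0] = 8+4 = 12 → [4, 2, 0, 12, 8, 8, 12]
sum = 46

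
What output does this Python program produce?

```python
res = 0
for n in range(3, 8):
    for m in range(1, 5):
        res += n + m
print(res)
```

150

n=3,m=1: res = 0+4 = 4
n=3,m=2: res = 4+5 = 9
n=3,m=3: res = 9+6 = 15
n=3,m=4: res = 15+7 = 22
n=4,m=1: res = 22+5 = 27
n=4,m=2: res = 27+6 = 33
n=4,m=3: res = 33+7 = 40
n=4,m=4: res = 40+8 = 48
n=5,m=1: res = 48+6 = 54
n=5,m=2: res = 54+7 = 61
n=5,m=3: res = 61+8 = 69
n=5,m=4: res = 69+9 = 78
n=6,m=1: res = 78+7 = 85
n=6,m=2: res = 85+8 = 93
n=6,m=3: res = 93+9 = 102
n=6,m=4: res = 102+10 = 112
n=7,m=1: res = 112+8 = 120
n=7,m=2: res = 120+9 = 129
n=7,m=3: res = 129+10 = 139
n=7,m=4: res = 139+11 = 150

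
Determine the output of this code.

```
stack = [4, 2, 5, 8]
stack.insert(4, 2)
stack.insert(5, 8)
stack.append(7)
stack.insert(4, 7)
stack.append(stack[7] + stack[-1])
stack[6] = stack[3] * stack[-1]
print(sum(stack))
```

161

insert 2 at 4 → [4, 2, 5, 8, 2]
insert 8 at 5 → [4, 2, 5, 8, 2, 8]
append 7 → [4, 2, 5, 8, 2, 8, 7]
insert 7 at 4 → [4, 2, 5, 8, 7, 2, 8, 7]
append stack[7]+stack[-1] = 7+7 = 14 → [4, 2, 5, 8, 7, 2, 8, 7, 14]
stack[6] = stack[3]*stack[-1] = 8*14 = 112 → [4, 2, 5, 8, 7, 2, 112, 7, 14]
sum = 161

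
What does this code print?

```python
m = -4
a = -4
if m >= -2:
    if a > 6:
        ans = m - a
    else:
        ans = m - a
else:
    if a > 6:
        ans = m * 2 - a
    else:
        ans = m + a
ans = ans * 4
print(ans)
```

m=-4, a=-4
m >= -2 is False; a > 6 is False
→ ans = m + a = -8
ans = (-8)*4 = -32

-32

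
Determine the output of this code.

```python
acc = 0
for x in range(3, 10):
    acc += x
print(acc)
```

42

x=3: acc = 0+3 = 3
x=4: acc = 3+4 = 7
x=5: acc = 7+5 = 12
x=6: acc = 12+6 = 18
x=7: acc = 18+7 = 25
x=8: acc = 25+8 = 33
x=9: acc = 33+9 = 42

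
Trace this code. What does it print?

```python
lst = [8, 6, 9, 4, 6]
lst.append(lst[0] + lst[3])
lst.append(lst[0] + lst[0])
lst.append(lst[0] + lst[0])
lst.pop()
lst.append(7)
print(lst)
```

append lst[0]+lst[3] = 8+4 = 12 → [8, 6, 9, 4, 6, 12]
append lst[0]+lst[0] = 8+8 = 16 → [8, 6, 9, 4, 6, 12, 16]
append lst[0]+lst[0] = 8+8 = 16 → [8, 6, 9, 4, 6, 12, 16, 16]
pop() removes 16 → [8, 6, 9, 4, 6, 12, 16]
append 7 → [8, 6, 9, 4, 6, 12, 16, 7]

[8, 6, 9, 4, 6, 12, 16, 7]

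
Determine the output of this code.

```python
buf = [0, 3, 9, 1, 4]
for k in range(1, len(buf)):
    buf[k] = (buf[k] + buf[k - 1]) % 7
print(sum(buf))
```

17

k=1: buf[1] = (3+0)%7 = 3 → [0, 3, 9, 1, 4]
k=2: buf[2] = (9+3)%7 = 5 → [0, 3, 5, 1, 4]
k=3: buf[3] = (1+5)%7 = 6 → [0, 3, 5, 6, 4]
k=4: buf[4] = (4+6)%7 = 3 → [0, 3, 5, 6, 3]
sum = 17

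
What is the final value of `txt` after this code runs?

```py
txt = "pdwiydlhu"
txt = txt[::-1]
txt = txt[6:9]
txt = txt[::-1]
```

'pdw'

reverse → 'uhldyiwdp'
slice [6:9] → 'wdp'
reverse → 'pdw'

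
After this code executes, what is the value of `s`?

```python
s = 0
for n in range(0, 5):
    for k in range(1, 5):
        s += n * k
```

100

n=0,k=1: s = 0+0 = 0
n=0,k=2: s = 0+0 = 0
n=0,k=3: s = 0+0 = 0
n=0,k=4: s = 0+0 = 0
n=1,k=1: s = 0+1 = 1
n=1,k=2: s = 1+2 = 3
n=1,k=3: s = 3+3 = 6
n=1,k=4: s = 6+4 = 10
n=2,k=1: s = 10+2 = 12
n=2,k=2: s = 12+4 = 16
n=2,k=3: s = 16+6 = 22
n=2,k=4: s = 22+8 = 30
n=3,k=1: s = 30+3 = 33
n=3,k=2: s = 33+6 = 39
n=3,k=3: s = 39+9 = 48
n=3,k=4: s = 48+12 = 60
n=4,k=1: s = 60+4 = 64
n=4,k=2: s = 64+8 = 72
n=4,k=3: s = 72+12 = 84
n=4,k=4: s = 84+16 = 100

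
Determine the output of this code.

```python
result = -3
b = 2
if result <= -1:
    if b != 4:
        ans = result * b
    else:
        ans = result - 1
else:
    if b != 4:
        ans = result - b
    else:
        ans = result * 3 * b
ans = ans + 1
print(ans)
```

-5

result=-3, b=2
result <= -1 is True; b != 4 is True
→ ans = result * b = -6
ans = (-6)+1 = -5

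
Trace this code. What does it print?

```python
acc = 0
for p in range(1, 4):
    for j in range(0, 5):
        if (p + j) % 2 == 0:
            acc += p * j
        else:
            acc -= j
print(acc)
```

12

p=1,j=0: odd sum, acc = 0-0 = 0
p=1,j=1: even sum, acc = 0+1 = 1
p=1,j=2: odd sum, acc = 1-2 = -1
p=1,j=3: even sum, acc = (-1)+3 = 2
p=1,j=4: odd sum, acc = 2-4 = -2
p=2,j=0: even sum, acc = (-2)+0 = -2
p=2,j=1: odd sum, acc = (-2)-1 = -3
p=2,j=2: even sum, acc = (-3)+4 = 1
p=2,j=3: odd sum, acc = 1-3 = -2
p=2,j=4: even sum, acc = (-2)+8 = 6
p=3,j=0: odd sum, acc = 6-0 = 6
p=3,j=1: even sum, acc = 6+3 = 9
p=3,j=2: odd sum, acc = 9-2 = 7
p=3,j=3: even sum, acc = 7+9 = 16
p=3,j=4: odd sum, acc = 16-4 = 12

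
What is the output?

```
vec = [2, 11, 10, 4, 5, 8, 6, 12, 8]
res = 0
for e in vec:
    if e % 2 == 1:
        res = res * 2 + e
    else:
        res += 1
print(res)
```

e=2: not odd, res = 0+1 = 1
e=11: odd, res = 1*2+11 = 13
e=10: not odd, res = 13+1 = 14
e=4: not odd, res = 14+1 = 15
e=5: odd, res = 15*2+5 = 35
e=8: not odd, res = 35+1 = 36
e=6: not odd, res = 36+1 = 37
e=12: not odd, res = 37+1 = 38
e=8: not odd, res = 38+1 = 39

39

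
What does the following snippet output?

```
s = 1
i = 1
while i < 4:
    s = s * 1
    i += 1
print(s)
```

i=1: s = 1*1 = 1
i=2: s = 1*1 = 1
i=3: s = 1*1 = 1

1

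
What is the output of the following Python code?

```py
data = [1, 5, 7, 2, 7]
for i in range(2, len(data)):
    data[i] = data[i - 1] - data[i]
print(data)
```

[1, 5, -2, -4, -11]

i=2: data[2] = 5-7 = -2 → [1, 5, -2, 2, 7]
i=3: data[3] = (-2)-2 = -4 → [1, 5, -2, -4, 7]
i=4: data[4] = (-4)-7 = -11 → [1, 5, -2, -4, -11]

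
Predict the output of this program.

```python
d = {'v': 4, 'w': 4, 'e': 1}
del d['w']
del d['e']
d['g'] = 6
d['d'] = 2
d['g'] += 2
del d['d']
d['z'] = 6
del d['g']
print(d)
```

del 'w' → {'v': 4, 'e': 1}
del 'e' → {'v': 4}
d['g'] = 6 → {'v': 4, 'g': 6}
d['d'] = 2 → {'v': 4, 'g': 6, 'd': 2}
d['g'] = 6+2 = 8 → {'v': 4, 'g': 8, 'd': 2}
del 'd' → {'v': 4, 'g': 8}
d['z'] = 6 → {'v': 4, 'g': 8, 'z': 6}
del 'g' → {'v': 4, 'z': 6}

{'v': 4, 'z': 6}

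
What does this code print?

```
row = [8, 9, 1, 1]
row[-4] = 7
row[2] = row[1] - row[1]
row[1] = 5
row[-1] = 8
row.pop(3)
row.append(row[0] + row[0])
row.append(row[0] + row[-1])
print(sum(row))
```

47

row[-4] = 7 → [7, 9, 1, 1]
row[2] = row[1]-row[1] = 9-9 = 0 → [7, 9, 0, 1]
row[1] = 5 → [7, 5, 0, 1]
row[-1] = 8 → [7, 5, 0, 8]
pop(3) removes 8 → [7, 5, 0]
append row[0]+row[0] = 7+7 = 14 → [7, 5, 0, 14]
append row[0]+row[-1] = 7+14 = 21 → [7, 5, 0, 14, 21]
sum = 47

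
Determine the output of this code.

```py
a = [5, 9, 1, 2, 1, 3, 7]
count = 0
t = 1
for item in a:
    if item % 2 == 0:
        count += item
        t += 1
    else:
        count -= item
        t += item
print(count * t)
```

-672

item=5: not even, count = 0-5 = -5; t=6
item=9: not even, count = (-5)-9 = -14; t=15
item=1: not even, count = (-14)-1 = -15; t=16
item=2: even, count = (-15)+2 = -13; t=17
item=1: not even, count = (-13)-1 = -14; t=18
item=3: not even, count = (-14)-3 = -17; t=21
item=7: not even, count = (-17)-7 = -24; t=28
count*t = (-24)*28 = -672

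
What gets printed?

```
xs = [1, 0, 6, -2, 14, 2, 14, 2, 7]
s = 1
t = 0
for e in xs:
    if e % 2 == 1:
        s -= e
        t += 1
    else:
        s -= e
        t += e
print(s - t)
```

e=1: odd, s = 1-1 = 0; t=1
e=0: not odd, s = 0-0 = 0; t=1
e=6: not odd, s = 0-6 = -6; t=7
e=-2: not odd, s = (-6)-(-2) = -4; t=5
e=14: not odd, s = (-4)-14 = -18; t=19
e=2: not odd, s = (-18)-2 = -20; t=21
e=14: not odd, s = (-20)-14 = -34; t=35
e=2: not odd, s = (-34)-2 = -36; t=37
e=7: odd, s = (-36)-7 = -43; t=38
s-t = (-43)-38 = -81

-81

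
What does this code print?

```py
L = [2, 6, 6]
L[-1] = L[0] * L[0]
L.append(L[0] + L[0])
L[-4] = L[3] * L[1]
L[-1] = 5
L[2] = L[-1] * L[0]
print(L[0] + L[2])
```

144

L[-1] = L[0]*L[0] = 2*2 = 4 → [2, 6, 4]
append L[0]+L[0] = 2+2 = 4 → [2, 6, 4, 4]
L[-4] = L[3]*L[1] = 4*6 = 24 → [24, 6, 4, 4]
L[-1] = 5 → [24, 6, 4, 5]
L[2] = L[-1]*L[0] = 5*24 = 120 → [24, 6, 120, 5]
L[0]+L[2] = 24+120 = 144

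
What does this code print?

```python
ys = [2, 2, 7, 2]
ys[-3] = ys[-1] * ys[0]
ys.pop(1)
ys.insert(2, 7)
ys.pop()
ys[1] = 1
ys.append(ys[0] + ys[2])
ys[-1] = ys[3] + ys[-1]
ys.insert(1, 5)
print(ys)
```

[2, 5, 1, 7, 18]

ys[-3] = ys[-1]*ys[0] = 2*2 = 4 → [2, 4, 7, 2]
pop(1) removes 4 → [2, 7, 2]
insert 7 at 2 → [2, 7, 7, 2]
pop() removes 2 → [2, 7, 7]
ys[1] = 1 → [2, 1, 7]
append ys[0]+ys[2] = 2+7 = 9 → [2, 1, 7, 9]
ys[-1] = ys[3]+ys[-1] = 9+9 = 18 → [2, 1, 7, 18]
insert 5 at 1 → [2, 5, 1, 7, 18]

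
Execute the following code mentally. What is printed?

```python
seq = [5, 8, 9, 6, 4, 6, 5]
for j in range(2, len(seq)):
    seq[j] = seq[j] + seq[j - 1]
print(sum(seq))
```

j=2: seq[2] = 9+8 = 17 → [5, 8, 17, 6, 4, 6, 5]
j=3: seq[3] = 6+17 = 23 → [5, 8, 17, 23, 4, 6, 5]
j=4: seq[4] = 4+23 = 27 → [5, 8, 17, 23, 27, 6, 5]
j=5: seq[5] = 6+27 = 33 → [5, 8, 17, 23, 27, 33, 5]
j=6: seq[6] = 5+33 = 38 → [5, 8, 17, 23, 27, 33, 38]
sum = 151

151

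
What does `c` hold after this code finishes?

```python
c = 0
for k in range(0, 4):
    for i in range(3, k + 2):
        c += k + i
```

18

k=2,i=3: c = 0+5 = 5
k=3,i=3: c = 5+6 = 11
k=3,i=4: c = 11+7 = 18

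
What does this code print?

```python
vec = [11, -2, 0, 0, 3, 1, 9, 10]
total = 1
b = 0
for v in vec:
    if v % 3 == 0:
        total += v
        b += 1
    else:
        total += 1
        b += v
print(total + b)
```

v=11: not %3==0, total = 1+1 = 2; b=11
v=-2: not %3==0, total = 2+1 = 3; b=9
v=0: %3==0, total = 3+0 = 3; b=10
v=0: %3==0, total = 3+0 = 3; b=11
v=3: %3==0, total = 3+3 = 6; b=12
v=1: not %3==0, total = 6+1 = 7; b=13
v=9: %3==0, total = 7+9 = 16; b=14
v=10: not %3==0, total = 16+1 = 17; b=24
total+b = 17+24 = 41

41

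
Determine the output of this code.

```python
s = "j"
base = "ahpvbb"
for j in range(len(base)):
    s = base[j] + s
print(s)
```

bbvphaj

j=0: prepend 'a' → 'aj'
j=1: prepend 'h' → 'haj'
j=2: prepend 'p' → 'phaj'
j=3: prepend 'v' → 'vphaj'
j=4: prepend 'b' → 'bvphaj'
j=5: prepend 'b' → 'bbvphaj'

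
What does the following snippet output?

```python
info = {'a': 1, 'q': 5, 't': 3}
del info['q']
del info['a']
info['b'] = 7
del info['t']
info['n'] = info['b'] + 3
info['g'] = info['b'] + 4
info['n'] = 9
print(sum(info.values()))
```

del 'q' → {'a': 1, 't': 3}
del 'a' → {'t': 3}
info['b'] = 7 → {'t': 3, 'b': 7}
del 't' → {'b': 7}
info['n'] = info['b']+3 = 10 → {'b': 7, 'n': 10}
info['g'] = info['b']+4 = 11 → {'b': 7, 'n': 10, 'g': 11}
info['n'] = 9 → {'b': 7, 'n': 9, 'g': 11}
sum of values = 27

27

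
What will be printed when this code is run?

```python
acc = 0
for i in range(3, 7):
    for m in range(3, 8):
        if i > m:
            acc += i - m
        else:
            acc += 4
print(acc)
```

i=3,m=3: not 3>3, acc = 0+4 = 4
i=3,m=4: not 3>4, acc = 4+4 = 8
i=3,m=5: not 3>5, acc = 8+4 = 12
i=3,m=6: not 3>6, acc = 12+4 = 16
i=3,m=7: not 3>7, acc = 16+4 = 20
i=4,m=3: 4>3, acc = 20+1 = 21
i=4,m=4: not 4>4, acc = 21+4 = 25
i=4,m=5: not 4>5, acc = 25+4 = 29
i=4,m=6: not 4>6, acc = 29+4 = 33
i=4,m=7: not 4>7, acc = 33+4 = 37
i=5,m=3: 5>3, acc = 37+2 = 39
i=5,m=4: 5>4, acc = 39+1 = 40
i=5,m=5: not 5>5, acc = 40+4 = 44
i=5,m=6: not 5>6, acc = 44+4 = 48
i=5,m=7: not 5>7, acc = 48+4 = 52
i=6,m=3: 6>3, acc = 52+3 = 55
i=6,m=4: 6>4, acc = 55+2 = 57
i=6,m=5: 6>5, acc = 57+1 = 58
i=6,m=6: not 6>6, acc = 58+4 = 62
i=6,m=7: not 6>7, acc = 62+4 = 66

66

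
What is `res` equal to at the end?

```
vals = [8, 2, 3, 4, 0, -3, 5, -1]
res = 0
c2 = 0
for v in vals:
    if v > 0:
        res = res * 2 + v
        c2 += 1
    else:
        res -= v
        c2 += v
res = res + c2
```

v=8: >0, res = 0*2+8 = 8; c2=1
v=2: >0, res = 8*2+2 = 18; c2=2
v=3: >0, res = 18*2+3 = 39; c2=3
v=4: >0, res = 39*2+4 = 82; c2=4
v=0: not >0, res = 82-0 = 82; c2=4
v=-3: not >0, res = 82-(-3) = 85; c2=1
v=5: >0, res = 85*2+5 = 175; c2=2
v=-1: not >0, res = 175-(-1) = 176; c2=1
res+c2 = 176+1 = 177

177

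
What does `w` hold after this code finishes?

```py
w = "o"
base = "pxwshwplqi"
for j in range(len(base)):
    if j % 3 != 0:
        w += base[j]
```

j=0: skip
j=1: add 'x' → 'ox'
j=2: add 'w' → 'oxw'
j=3: skip
j=4: add 'h' → 'oxwh'
j=5: add 'w' → 'oxwhw'
j=6: skip
j=7: add 'l' → 'oxwhwl'
j=8: add 'q' → 'oxwhwlq'
j=9: skip

'oxwhwlq'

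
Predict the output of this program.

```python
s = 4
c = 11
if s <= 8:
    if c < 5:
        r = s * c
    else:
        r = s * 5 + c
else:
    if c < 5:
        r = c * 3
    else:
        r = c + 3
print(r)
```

31

s=4, c=11
s <= 8 is True; c < 5 is False
→ r = s * 5 + c = 31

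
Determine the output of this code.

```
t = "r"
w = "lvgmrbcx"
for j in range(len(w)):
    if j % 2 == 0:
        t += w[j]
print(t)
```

j=0: add 'l' → 'rl'
j=1: skip
j=2: add 'g' → 'rlg'
j=3: skip
j=4: add 'r' → 'rlgr'
j=5: skip
j=6: add 'c' → 'rlgrc'
j=7: skip

rlgrc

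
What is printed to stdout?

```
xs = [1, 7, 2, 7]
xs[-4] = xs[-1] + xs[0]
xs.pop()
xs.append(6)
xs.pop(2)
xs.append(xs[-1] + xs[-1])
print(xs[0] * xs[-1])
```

96

xs[-4] = xs[-1]+xs[0] = 7+1 = 8 → [8, 7, 2, 7]
pop() removes 7 → [8, 7, 2]
append 6 → [8, 7, 2, 6]
pop(2) removes 2 → [8, 7, 6]
append xs[-1]+xs[-1] = 6+6 = 12 → [8, 7, 6, 12]
xs[0]*xs[-1] = 8*12 = 96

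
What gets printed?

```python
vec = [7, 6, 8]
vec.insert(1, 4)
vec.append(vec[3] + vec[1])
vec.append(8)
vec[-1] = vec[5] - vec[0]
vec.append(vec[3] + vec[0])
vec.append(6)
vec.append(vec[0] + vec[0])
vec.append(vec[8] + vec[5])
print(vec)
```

insert 4 at 1 → [7, 4, 6, 8]
append vec[3]+vec[1] = 8+4 = 12 → [7, 4, 6, 8, 12]
append 8 → [7, 4, 6, 8, 12, 8]
vec[-1] = vec[5]-vec[0] = 8-7 = 1 → [7, 4, 6, 8, 12, 1]
append vec[3]+vec[0] = 8+7 = 15 → [7, 4, 6, 8, 12, 1, 15]
append 6 → [7, 4, 6, 8, 12, 1, 15, 6]
append vec[0]+vec[0] = 7+7 = 14 → [7, 4, 6, 8, 12, 1, 15, 6, 14]
append vec[8]+vec[5] = 14+1 = 15 → [7, 4, 6, 8, 12, 1, 15, 6, 14, 15]

[7, 4, 6, 8, 12, 1, 15, 6, 14, 15]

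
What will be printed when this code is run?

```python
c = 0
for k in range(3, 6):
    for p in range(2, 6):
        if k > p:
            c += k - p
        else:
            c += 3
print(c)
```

k=3,p=2: 3>2, c = 0+1 = 1
k=3,p=3: not 3>3, c = 1+3 = 4
k=3,p=4: not 3>4, c = 4+3 = 7
k=3,p=5: not 3>5, c = 7+3 = 10
k=4,p=2: 4>2, c = 10+2 = 12
k=4,p=3: 4>3, c = 12+1 = 13
k=4,p=4: not 4>4, c = 13+3 = 16
k=4,p=5: not 4>5, c = 16+3 = 19
k=5,p=2: 5>2, c = 19+3 = 22
k=5,p=3: 5>3, c = 22+2 = 24
k=5,p=4: 5>4, c = 24+1 = 25
k=5,p=5: not 5>5, c = 25+3 = 28

28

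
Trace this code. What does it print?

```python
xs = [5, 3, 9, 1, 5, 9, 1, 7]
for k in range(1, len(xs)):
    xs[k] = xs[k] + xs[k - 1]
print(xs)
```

[5, 8, 17, 18, 23, 32, 33, 40]

k=1: xs[1] = 3+5 = 8 → [5, 8, 9, 1, 5, 9, 1, 7]
k=2: xs[2] = 9+8 = 17 → [5, 8, 17, 1, 5, 9, 1, 7]
k=3: xs[3] = 1+17 = 18 → [5, 8, 17, 18, 5, 9, 1, 7]
k=4: xs[4] = 5+18 = 23 → [5, 8, 17, 18, 23, 9, 1, 7]
k=5: xs[5] = 9+23 = 32 → [5, 8, 17, 18, 23, 32, 1, 7]
k=6: xs[6] = 1+32 = 33 → [5, 8, 17, 18, 23, 32, 33, 7]
k=7: xs[7] = 7+33 = 40 → [5, 8, 17, 18, 23, 32, 33, 40]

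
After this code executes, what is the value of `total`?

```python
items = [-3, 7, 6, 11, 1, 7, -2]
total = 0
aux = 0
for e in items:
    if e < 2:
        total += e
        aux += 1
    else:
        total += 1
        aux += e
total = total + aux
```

e=-3: <2, total = 0+(-3) = -3; aux=1
e=7: not <2, total = (-3)+1 = -2; aux=8
e=6: not <2, total = (-2)+1 = -1; aux=14
e=11: not <2, total = (-1)+1 = 0; aux=25
e=1: <2, total = 0+1 = 1; aux=26
e=7: not <2, total = 1+1 = 2; aux=33
e=-2: <2, total = 2+(-2) = 0; aux=34
total+aux = 0+34 = 34

34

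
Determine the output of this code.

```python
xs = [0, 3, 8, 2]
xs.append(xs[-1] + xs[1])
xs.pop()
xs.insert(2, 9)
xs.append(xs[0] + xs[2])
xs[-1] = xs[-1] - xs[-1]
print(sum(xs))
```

append xs[-1]+xs[1] = 2+3 = 5 → [0, 3, 8, 2, 5]
pop() removes 5 → [0, 3, 8, 2]
insert 9 at 2 → [0, 3, 9, 8, 2]
append xs[0]+xs[2] = 0+9 = 9 → [0, 3, 9, 8, 2, 9]
xs[-1] = xs[-1]-xs[-1] = 9-9 = 0 → [0, 3, 9, 8, 2, 0]
sum = 22

22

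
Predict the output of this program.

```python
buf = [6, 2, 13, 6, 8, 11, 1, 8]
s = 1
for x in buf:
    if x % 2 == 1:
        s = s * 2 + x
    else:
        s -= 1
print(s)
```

x=6: not odd, s = 1-1 = 0
x=2: not odd, s = 0-1 = -1
x=13: odd, s = (-1)*2+13 = 11
x=6: not odd, s = 11-1 = 10
x=8: not odd, s = 10-1 = 9
x=11: odd, s = 9*2+11 = 29
x=1: odd, s = 29*2+1 = 59
x=8: not odd, s = 59-1 = 58

58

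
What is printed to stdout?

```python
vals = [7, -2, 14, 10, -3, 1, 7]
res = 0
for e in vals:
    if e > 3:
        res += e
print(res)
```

38

e=7: >3, res = 0+7 = 7
e=-2: not >3
e=14: >3, res = 7+14 = 21
e=10: >3, res = 21+10 = 31
e=-3: not >3
e=1: not >3
e=7: >3, res = 31+7 = 38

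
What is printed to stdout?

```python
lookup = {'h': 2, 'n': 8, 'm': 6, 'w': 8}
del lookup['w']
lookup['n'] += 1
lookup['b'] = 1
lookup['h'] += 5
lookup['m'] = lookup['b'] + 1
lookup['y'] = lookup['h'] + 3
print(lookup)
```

{'h': 7, 'n': 9, 'm': 2, 'b': 1, 'y': 10}

del 'w' → {'h': 2, 'n': 8, 'm': 6}
lookup['n'] = 8+1 = 9 → {'h': 2, 'n': 9, 'm': 6}
lookup['b'] = 1 → {'h': 2, 'n': 9, 'm': 6, 'b': 1}
lookup['h'] = 2+5 = 7 → {'h': 7, 'n': 9, 'm': 6, 'b': 1}
lookup['m'] = lookup['b']+1 = 2 → {'h': 7, 'n': 9, 'm': 2, 'b': 1}
lookup['y'] = lookup['h']+3 = 10 → {'h': 7, 'n': 9, 'm': 2, 'b': 1, 'y': 10}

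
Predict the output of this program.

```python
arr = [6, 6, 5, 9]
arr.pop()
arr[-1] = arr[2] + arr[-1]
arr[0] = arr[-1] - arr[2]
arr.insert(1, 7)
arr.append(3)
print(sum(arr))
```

pop() removes 9 → [6, 6, 5]
arr[-1] = arr[2]+arr[-1] = 5+5 = 10 → [6, 6, 10]
arr[0] = arr[-1]-arr[2] = 10-10 = 0 → [0, 6, 10]
insert 7 at 1 → [0, 7, 6, 10]
append 3 → [0, 7, 6, 10, 3]
sum = 26

26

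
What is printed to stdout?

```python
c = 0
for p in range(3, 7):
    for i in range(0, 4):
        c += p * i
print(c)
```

p=3,i=0: c = 0+0 = 0
p=3,i=1: c = 0+3 = 3
p=3,i=2: c = 3+6 = 9
p=3,i=3: c = 9+9 = 18
p=4,i=0: c = 18+0 = 18
p=4,i=1: c = 18+4 = 22
p=4,i=2: c = 22+8 = 30
p=4,i=3: c = 30+12 = 42
p=5,i=0: c = 42+0 = 42
p=5,i=1: c = 42+5 = 47
p=5,i=2: c = 47+10 = 57
p=5,i=3: c = 57+15 = 72
p=6,i=0: c = 72+0 = 72
p=6,i=1: c = 72+6 = 78
p=6,i=2: c = 78+12 = 90
p=6,i=3: c = 90+18 = 108

108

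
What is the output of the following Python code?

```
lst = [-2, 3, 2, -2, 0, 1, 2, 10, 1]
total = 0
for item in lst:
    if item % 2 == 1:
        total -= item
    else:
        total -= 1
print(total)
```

-11

item=-2: not odd, total = 0-1 = -1
item=3: odd, total = (-1)-3 = -4
item=2: not odd, total = (-4)-1 = -5
item=-2: not odd, total = (-5)-1 = -6
item=0: not odd, total = (-6)-1 = -7
item=1: odd, total = (-7)-1 = -8
item=2: not odd, total = (-8)-1 = -9
item=10: not odd, total = (-9)-1 = -10
item=1: odd, total = (-10)-1 = -11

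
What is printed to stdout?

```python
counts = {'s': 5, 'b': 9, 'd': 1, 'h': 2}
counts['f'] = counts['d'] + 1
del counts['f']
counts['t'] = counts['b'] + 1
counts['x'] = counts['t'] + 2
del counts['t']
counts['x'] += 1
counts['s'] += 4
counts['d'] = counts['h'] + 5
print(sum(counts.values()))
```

40

counts['f'] = counts['d']+1 = 2 → {'s': 5, 'b': 9, 'd': 1, 'h': 2, 'f': 2}
del 'f' → {'s': 5, 'b': 9, 'd': 1, 'h': 2}
counts['t'] = counts['b']+1 = 10 → {'s': 5, 'b': 9, 'd': 1, 'h': 2, 't': 10}
counts['x'] = counts['t']+2 = 12 → {'s': 5, 'b': 9, 'd': 1, 'h': 2, 't': 10, 'x': 12}
del 't' → {'s': 5, 'b': 9, 'd': 1, 'h': 2, 'x': 12}
counts['x'] = 12+1 = 13 → {'s': 5, 'b': 9, 'd': 1, 'h': 2, 'x': 13}
counts['s'] = 5+4 = 9 → {'s': 9, 'b': 9, 'd': 1, 'h': 2, 'x': 13}
counts['d'] = counts['h']+5 = 7 → {'s': 9, 'b': 9, 'd': 7, 'h': 2, 'x': 13}
sum of values = 40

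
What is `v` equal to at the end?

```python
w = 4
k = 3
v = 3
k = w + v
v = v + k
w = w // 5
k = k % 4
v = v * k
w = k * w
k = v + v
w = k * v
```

k = 4+3 = 7
v = 3+7 = 10
w = 4//5 = 0
k = 7%4 = 3
v = 10*3 = 30
w = 3*0 = 0
k = 30+30 = 60
w = 60*30 = 1800

30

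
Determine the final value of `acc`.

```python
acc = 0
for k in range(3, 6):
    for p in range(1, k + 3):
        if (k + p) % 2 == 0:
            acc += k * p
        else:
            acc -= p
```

k=3,p=1: even sum, acc = 0+3 = 3
k=3,p=2: odd sum, acc = 3-2 = 1
k=3,p=3: even sum, acc = 1+9 = 10
k=3,p=4: odd sum, acc = 10-4 = 6
k=3,p=5: even sum, acc = 6+15 = 21
k=4,p=1: odd sum, acc = 21-1 = 20
k=4,p=2: even sum, acc = 20+8 = 28
k=4,p=3: odd sum, acc = 28-3 = 25
k=4,p=4: even sum, acc = 25+16 = 41
k=4,p=5: odd sum, acc = 41-5 = 36
k=4,p=6: even sum, acc = 36+24 = 60
k=5,p=1: even sum, acc = 60+5 = 65
k=5,p=2: odd sum, acc = 65-2 = 63
k=5,p=3: even sum, acc = 63+15 = 78
k=5,p=4: odd sum, acc = 78-4 = 74
k=5,p=5: even sum, acc = 74+25 = 99
k=5,p=6: odd sum, acc = 99-6 = 93
k=5,p=7: even sum, acc = 93+35 = 128

128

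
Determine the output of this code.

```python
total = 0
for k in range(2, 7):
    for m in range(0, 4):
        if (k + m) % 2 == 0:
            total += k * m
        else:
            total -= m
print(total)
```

40

k=2,m=0: even sum, total = 0+0 = 0
k=2,m=1: odd sum, total = 0-1 = -1
k=2,m=2: even sum, total = (-1)+4 = 3
k=2,m=3: odd sum, total = 3-3 = 0
k=3,m=0: odd sum, total = 0-0 = 0
k=3,m=1: even sum, total = 0+3 = 3
k=3,m=2: odd sum, total = 3-2 = 1
k=3,m=3: even sum, total = 1+9 = 10
k=4,m=0: even sum, total = 10+0 = 10
k=4,m=1: odd sum, total = 10-1 = 9
k=4,m=2: even sum, total = 9+8 = 17
k=4,m=3: odd sum, total = 17-3 = 14
k=5,m=0: odd sum, total = 14-0 = 14
k=5,m=1: even sum, total = 14+5 = 19
k=5,m=2: odd sum, total = 19-2 = 17
k=5,m=3: even sum, total = 17+15 = 32
k=6,m=0: even sum, total = 32+0 = 32
k=6,m=1: odd sum, total = 32-1 = 31
k=6,m=2: even sum, total = 31+12 = 43
k=6,m=3: odd sum, total = 43-3 = 40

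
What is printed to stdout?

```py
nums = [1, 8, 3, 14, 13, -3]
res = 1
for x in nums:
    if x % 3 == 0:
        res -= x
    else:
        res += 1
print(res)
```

x=1: not %3==0, res = 1+1 = 2
x=8: not %3==0, res = 2+1 = 3
x=3: %3==0, res = 3-3 = 0
x=14: not %3==0, res = 0+1 = 1
x=13: not %3==0, res = 1+1 = 2
x=-3: %3==0, res = 2-(-3) = 5

5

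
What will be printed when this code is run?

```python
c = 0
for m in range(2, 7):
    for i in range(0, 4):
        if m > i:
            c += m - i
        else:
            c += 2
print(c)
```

m=2,i=0: 2>0, c = 0+2 = 2
m=2,i=1: 2>1, c = 2+1 = 3
m=2,i=2: not 2>2, c = 3+2 = 5
m=2,i=3: not 2>3, c = 5+2 = 7
m=3,i=0: 3>0, c = 7+3 = 10
m=3,i=1: 3>1, c = 10+2 = 12
m=3,i=2: 3>2, c = 12+1 = 13
m=3,i=3: not 3>3, c = 13+2 = 15
m=4,i=0: 4>0, c = 15+4 = 19
m=4,i=1: 4>1, c = 19+3 = 22
m=4,i=2: 4>2, c = 22+2 = 24
m=4,i=3: 4>3, c = 24+1 = 25
m=5,i=0: 5>0, c = 25+5 = 30
m=5,i=1: 5>1, c = 30+4 = 34
m=5,i=2: 5>2, c = 34+3 = 37
m=5,i=3: 5>3, c = 37+2 = 39
m=6,i=0: 6>0, c = 39+6 = 45
m=6,i=1: 6>1, c = 45+5 = 50
m=6,i=2: 6>2, c = 50+4 = 54
m=6,i=3: 6>3, c = 54+3 = 57

57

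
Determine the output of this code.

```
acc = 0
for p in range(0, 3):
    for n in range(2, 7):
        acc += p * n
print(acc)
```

60

p=0,n=2: acc = 0+0 = 0
p=0,n=3: acc = 0+0 = 0
p=0,n=4: acc = 0+0 = 0
p=0,n=5: acc = 0+0 = 0
p=0,n=6: acc = 0+0 = 0
p=1,n=2: acc = 0+2 = 2
p=1,n=3: acc = 2+3 = 5
p=1,n=4: acc = 5+4 = 9
p=1,n=5: acc = 9+5 = 14
p=1,n=6: acc = 14+6 = 20
p=2,n=2: acc = 20+4 = 24
p=2,n=3: acc = 24+6 = 30
p=2,n=4: acc = 30+8 = 38
p=2,n=5: acc = 38+10 = 48
p=2,n=6: acc = 48+12 = 60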